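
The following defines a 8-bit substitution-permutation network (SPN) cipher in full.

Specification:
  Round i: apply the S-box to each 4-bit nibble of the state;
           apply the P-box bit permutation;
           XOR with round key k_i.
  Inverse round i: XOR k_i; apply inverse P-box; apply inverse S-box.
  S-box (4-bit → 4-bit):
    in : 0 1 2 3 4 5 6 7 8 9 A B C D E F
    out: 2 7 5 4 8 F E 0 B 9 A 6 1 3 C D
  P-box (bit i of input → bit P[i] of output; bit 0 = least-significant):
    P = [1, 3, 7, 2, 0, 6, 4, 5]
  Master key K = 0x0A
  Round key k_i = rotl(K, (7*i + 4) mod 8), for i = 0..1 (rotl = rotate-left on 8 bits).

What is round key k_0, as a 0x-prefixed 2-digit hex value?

0xA0

K = 0x0A
k_0 = rotl(K, (7*0+4) mod 8) = rotl(K, 4) = 0xA0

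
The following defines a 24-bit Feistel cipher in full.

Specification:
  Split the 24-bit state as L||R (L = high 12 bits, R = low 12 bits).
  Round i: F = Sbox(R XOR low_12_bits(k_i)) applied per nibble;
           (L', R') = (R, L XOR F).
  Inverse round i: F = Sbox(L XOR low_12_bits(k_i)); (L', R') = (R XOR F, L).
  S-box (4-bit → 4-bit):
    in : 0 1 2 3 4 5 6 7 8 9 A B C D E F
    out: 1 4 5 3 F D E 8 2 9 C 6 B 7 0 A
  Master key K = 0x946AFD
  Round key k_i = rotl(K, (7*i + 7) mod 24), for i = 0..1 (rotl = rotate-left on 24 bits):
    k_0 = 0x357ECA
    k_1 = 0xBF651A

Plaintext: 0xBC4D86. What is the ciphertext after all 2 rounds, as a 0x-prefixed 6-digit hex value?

s_0 = plaintext = 0xBC4D86
s_1 = Round(s_0, k_0) = 0xD8683F
s_2 = Round(s_1, k_1) = 0x83FADB

0x83FADB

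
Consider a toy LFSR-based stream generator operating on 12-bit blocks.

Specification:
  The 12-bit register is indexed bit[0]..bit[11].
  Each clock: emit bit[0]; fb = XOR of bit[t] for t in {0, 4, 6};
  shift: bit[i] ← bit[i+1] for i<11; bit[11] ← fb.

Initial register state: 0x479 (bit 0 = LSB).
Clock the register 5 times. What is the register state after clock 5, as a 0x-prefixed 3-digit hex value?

0x7A3

reg_0 = 0x479
clock 1: out=1, reg = 0xA3C
clock 2: out=0, reg = 0xD1E
clock 3: out=0, reg = 0xE8F
clock 4: out=1, reg = 0xF47
clock 5: out=1, reg = 0x7A3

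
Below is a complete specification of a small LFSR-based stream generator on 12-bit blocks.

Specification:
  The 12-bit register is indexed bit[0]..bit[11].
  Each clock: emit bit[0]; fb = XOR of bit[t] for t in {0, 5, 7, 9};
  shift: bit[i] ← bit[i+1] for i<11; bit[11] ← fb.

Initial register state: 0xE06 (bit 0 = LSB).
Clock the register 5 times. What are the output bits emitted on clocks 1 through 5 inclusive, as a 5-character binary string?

01100

reg_0 = 0xE06
clock 1: out=0, reg = 0xF03
clock 2: out=1, reg = 0x781
clock 3: out=1, reg = 0xBC0
clock 4: out=0, reg = 0x5E0
clock 5: out=0, reg = 0x2F0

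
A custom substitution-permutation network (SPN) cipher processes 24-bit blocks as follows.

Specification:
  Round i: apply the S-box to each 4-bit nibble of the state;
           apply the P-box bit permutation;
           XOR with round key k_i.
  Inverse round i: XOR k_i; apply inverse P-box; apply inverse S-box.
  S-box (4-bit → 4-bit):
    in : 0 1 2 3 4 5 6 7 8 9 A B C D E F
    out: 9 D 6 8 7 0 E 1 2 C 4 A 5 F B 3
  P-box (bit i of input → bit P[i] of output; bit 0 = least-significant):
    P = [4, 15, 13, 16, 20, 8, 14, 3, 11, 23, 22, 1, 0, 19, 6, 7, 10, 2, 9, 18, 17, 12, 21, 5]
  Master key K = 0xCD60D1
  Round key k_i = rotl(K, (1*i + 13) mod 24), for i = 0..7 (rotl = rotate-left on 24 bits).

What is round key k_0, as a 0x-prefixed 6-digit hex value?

K = 0xCD60D1
k_0 = rotl(K, (1*0+13) mod 24) = rotl(K, 13) = 0x1A39AC

0x1A39AC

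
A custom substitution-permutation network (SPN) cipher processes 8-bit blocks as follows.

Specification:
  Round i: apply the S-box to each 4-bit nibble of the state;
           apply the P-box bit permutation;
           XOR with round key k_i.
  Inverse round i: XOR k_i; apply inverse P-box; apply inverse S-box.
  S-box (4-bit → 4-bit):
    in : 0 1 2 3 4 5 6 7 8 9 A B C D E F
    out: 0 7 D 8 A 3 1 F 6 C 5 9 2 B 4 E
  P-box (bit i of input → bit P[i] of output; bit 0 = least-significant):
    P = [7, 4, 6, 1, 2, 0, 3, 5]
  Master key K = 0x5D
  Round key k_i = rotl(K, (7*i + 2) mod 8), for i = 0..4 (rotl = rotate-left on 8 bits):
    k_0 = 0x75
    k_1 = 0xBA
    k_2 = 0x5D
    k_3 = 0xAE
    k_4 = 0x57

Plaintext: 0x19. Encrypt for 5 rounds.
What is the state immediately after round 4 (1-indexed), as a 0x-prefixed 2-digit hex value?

s_0 = plaintext = 0x19
s_1 = Round(s_0, k_0) = 0x3A
s_2 = Round(s_1, k_1) = 0x5A
s_3 = Round(s_2, k_2) = 0x98
s_4 = Round(s_3, k_3) = 0xD6
s_5 = Round(s_4, k_4) = 0xF2

0xD6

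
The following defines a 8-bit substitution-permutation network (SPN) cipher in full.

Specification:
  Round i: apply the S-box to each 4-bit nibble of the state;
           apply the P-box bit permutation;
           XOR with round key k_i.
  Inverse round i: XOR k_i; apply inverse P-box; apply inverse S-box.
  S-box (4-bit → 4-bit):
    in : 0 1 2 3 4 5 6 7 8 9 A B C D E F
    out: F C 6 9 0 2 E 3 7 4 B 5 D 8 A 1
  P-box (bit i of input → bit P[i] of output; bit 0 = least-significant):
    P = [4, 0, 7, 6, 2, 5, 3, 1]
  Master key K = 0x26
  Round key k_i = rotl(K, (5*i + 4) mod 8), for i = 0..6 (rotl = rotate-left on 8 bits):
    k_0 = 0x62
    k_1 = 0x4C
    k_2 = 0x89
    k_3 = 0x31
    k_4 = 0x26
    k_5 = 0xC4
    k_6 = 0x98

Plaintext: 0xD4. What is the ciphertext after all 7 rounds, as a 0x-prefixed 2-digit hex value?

s_0 = plaintext = 0xD4
s_1 = Round(s_0, k_0) = 0x60
s_2 = Round(s_1, k_1) = 0xB7
s_3 = Round(s_2, k_2) = 0x94
s_4 = Round(s_3, k_3) = 0x39
s_5 = Round(s_4, k_4) = 0xA0
s_6 = Round(s_5, k_5) = 0x33
s_7 = Round(s_6, k_6) = 0xCE

0xCE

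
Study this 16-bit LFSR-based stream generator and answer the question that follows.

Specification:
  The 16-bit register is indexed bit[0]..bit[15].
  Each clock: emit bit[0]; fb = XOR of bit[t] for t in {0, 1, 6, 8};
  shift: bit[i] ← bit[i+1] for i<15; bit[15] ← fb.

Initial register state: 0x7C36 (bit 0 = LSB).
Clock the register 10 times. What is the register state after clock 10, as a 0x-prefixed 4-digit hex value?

0xA85F

reg_0 = 0x7C36
clock 1: out=0, reg = 0xBE1B
clock 2: out=1, reg = 0x5F0D
clock 3: out=1, reg = 0x2F86
clock 4: out=0, reg = 0x17C3
clock 5: out=1, reg = 0x0BE1
clock 6: out=1, reg = 0x85F0
clock 7: out=0, reg = 0x42F8
clock 8: out=0, reg = 0xA17C
clock 9: out=0, reg = 0x50BE
clock 10: out=0, reg = 0xA85F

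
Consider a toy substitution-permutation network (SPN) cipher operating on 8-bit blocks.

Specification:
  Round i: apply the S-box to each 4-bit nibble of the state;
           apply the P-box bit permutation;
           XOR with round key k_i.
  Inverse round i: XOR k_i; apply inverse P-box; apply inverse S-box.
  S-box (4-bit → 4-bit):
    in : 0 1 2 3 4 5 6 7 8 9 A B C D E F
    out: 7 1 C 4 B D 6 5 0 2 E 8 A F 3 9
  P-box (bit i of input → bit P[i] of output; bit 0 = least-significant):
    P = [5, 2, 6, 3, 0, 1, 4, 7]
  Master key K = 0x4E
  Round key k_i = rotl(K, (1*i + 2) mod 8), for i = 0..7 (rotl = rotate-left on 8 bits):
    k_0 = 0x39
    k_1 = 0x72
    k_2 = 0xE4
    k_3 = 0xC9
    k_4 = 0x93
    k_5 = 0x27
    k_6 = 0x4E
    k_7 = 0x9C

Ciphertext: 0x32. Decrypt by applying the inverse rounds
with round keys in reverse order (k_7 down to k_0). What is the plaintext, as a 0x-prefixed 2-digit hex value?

s_0 = ciphertext = 0x32
s_1 = InvRound(s_0, k_7) = 0xC4
s_2 = InvRound(s_1, k_6) = 0xCB
s_3 = InvRound(s_2, k_5) = 0xBD
s_4 = InvRound(s_3, k_4) = 0x94
s_5 = InvRound(s_4, k_3) = 0x7A
s_6 = InvRound(s_5, k_2) = 0xAC
s_7 = InvRound(s_6, k_1) = 0xAA
s_8 = InvRound(s_7, k_0) = 0xD8

0xD8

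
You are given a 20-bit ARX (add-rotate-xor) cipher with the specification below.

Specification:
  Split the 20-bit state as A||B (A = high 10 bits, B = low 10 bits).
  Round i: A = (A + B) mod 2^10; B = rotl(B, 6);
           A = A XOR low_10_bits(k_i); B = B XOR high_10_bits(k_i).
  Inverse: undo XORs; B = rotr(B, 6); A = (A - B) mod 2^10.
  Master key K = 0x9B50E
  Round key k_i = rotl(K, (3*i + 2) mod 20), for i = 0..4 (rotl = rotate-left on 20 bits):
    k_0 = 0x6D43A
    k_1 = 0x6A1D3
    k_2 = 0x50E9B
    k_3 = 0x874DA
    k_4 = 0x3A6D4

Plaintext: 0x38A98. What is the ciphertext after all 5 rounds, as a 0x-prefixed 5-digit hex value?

s_0 = plaintext = 0x38A98
s_1 = Round(s_0, k_0) = 0xD039C
s_2 = Round(s_1, k_1) = 0xC3E91
s_3 = Round(s_2, k_2) = 0xCED2A
s_4 = Round(s_3, k_3) = 0x2FC8F
s_5 = Round(s_4, k_4) = 0xE6B21

0xE6B21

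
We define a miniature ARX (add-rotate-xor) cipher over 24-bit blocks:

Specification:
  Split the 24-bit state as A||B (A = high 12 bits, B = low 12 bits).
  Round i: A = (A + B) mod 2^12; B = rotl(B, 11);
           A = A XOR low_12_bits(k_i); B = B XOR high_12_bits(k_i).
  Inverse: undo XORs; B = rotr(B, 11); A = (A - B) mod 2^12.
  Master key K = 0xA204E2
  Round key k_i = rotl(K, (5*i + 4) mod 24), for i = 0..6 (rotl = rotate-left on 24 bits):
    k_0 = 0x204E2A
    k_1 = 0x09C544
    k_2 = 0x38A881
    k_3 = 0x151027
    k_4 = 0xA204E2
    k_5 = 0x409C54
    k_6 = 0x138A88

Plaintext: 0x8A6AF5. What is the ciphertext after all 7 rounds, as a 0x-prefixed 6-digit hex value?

0x11301F

s_0 = plaintext = 0x8A6AF5
s_1 = Round(s_0, k_0) = 0xDB1F7E
s_2 = Round(s_1, k_1) = 0x86B723
s_3 = Round(s_2, k_2) = 0x70F81B
s_4 = Round(s_3, k_3) = 0xF0DD5C
s_5 = Round(s_4, k_4) = 0x88BC8E
s_6 = Round(s_5, k_5) = 0x94D24E
s_7 = Round(s_6, k_6) = 0x11301F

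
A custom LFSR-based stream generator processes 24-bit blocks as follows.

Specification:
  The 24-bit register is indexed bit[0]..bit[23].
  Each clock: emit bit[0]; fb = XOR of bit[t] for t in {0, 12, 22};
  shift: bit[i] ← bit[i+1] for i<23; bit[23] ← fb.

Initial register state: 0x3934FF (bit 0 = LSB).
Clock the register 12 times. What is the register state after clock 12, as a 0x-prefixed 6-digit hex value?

reg_0 = 0x3934FF
clock 1: out=1, reg = 0x1C9A7F
clock 2: out=1, reg = 0x0E4D3F
clock 3: out=1, reg = 0x87269F
clock 4: out=1, reg = 0xC3934F
clock 5: out=1, reg = 0xE1C9A7
clock 6: out=1, reg = 0x70E4D3
clock 7: out=1, reg = 0x387269
clock 8: out=1, reg = 0x1C3934
clock 9: out=0, reg = 0x8E1C9A
clock 10: out=0, reg = 0xC70E4D
clock 11: out=1, reg = 0x638726
clock 12: out=0, reg = 0xB1C393

0xB1C393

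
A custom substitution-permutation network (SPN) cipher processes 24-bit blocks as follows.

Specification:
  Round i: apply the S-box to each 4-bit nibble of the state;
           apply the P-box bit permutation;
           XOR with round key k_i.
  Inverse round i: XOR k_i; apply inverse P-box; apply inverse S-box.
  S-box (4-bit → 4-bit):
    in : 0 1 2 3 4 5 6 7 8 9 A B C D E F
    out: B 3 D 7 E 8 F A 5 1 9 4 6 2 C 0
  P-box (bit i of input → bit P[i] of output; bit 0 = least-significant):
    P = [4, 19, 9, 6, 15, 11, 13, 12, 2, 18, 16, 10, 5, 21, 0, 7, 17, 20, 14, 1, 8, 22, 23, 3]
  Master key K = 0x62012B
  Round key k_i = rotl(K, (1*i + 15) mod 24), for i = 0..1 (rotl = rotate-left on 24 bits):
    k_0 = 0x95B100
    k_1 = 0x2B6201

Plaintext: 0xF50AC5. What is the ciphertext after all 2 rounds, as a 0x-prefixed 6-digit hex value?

0xA75073

s_0 = plaintext = 0xF50AC5
s_1 = Round(s_0, k_0) = 0xB59DE6
s_2 = Round(s_1, k_1) = 0xA75073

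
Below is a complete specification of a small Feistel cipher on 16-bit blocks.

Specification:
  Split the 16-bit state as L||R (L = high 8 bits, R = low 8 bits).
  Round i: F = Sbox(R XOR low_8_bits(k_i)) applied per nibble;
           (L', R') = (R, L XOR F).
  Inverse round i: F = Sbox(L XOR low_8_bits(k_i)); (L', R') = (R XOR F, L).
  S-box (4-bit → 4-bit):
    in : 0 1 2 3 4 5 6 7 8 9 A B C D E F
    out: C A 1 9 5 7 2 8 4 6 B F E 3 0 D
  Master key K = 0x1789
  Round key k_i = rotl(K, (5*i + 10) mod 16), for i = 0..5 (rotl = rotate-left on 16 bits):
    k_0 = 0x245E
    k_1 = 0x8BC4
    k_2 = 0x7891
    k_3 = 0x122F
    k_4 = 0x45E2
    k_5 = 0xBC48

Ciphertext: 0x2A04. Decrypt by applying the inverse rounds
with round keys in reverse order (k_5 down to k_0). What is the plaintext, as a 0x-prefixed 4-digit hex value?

0x8EF6

s_0 = ciphertext = 0x2A04
s_1 = InvRound(s_0, k_5) = 0x252A
s_2 = InvRound(s_1, k_4) = 0xC225
s_3 = InvRound(s_2, k_3) = 0x26C2
s_4 = InvRound(s_3, k_2) = 0x3A26
s_5 = InvRound(s_4, k_1) = 0xF63A
s_6 = InvRound(s_5, k_0) = 0x8EF6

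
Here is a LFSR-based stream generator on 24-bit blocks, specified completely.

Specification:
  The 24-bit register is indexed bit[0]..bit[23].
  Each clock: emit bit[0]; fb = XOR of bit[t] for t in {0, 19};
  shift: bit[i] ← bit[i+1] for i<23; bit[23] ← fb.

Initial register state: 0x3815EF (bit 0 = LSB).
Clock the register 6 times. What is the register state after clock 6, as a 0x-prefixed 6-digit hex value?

reg_0 = 0x3815EF
clock 1: out=1, reg = 0x1C0AF7
clock 2: out=1, reg = 0x0E057B
clock 3: out=1, reg = 0x0702BD
clock 4: out=1, reg = 0x83815E
clock 5: out=0, reg = 0x41C0AF
clock 6: out=1, reg = 0xA0E057

0xA0E057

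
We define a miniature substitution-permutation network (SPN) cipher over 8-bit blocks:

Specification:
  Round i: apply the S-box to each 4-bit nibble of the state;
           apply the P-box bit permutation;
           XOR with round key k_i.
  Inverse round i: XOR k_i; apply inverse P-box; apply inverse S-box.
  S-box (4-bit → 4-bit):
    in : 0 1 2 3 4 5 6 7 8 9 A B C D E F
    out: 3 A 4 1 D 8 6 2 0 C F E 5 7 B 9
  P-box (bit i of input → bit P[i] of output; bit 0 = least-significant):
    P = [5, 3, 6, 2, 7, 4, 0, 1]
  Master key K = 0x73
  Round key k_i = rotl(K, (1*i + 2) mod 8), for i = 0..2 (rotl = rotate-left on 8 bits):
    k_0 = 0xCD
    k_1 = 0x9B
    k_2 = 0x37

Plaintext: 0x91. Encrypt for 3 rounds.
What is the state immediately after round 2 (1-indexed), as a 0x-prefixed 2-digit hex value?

0x5A

s_0 = plaintext = 0x91
s_1 = Round(s_0, k_0) = 0xC2
s_2 = Round(s_1, k_1) = 0x5A
s_3 = Round(s_2, k_2) = 0x59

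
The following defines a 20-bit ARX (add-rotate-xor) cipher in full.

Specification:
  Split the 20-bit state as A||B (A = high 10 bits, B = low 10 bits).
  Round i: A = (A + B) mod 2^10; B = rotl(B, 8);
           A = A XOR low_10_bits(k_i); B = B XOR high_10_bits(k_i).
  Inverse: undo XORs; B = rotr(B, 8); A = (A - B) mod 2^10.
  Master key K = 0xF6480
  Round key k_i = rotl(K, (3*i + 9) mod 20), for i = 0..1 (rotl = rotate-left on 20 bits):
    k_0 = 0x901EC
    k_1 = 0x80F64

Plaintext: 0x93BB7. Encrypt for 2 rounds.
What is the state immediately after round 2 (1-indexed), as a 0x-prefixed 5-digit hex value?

0xBCB68

s_0 = plaintext = 0x93BB7
s_1 = Round(s_0, k_0) = 0xFA5AD
s_2 = Round(s_1, k_1) = 0xBCB68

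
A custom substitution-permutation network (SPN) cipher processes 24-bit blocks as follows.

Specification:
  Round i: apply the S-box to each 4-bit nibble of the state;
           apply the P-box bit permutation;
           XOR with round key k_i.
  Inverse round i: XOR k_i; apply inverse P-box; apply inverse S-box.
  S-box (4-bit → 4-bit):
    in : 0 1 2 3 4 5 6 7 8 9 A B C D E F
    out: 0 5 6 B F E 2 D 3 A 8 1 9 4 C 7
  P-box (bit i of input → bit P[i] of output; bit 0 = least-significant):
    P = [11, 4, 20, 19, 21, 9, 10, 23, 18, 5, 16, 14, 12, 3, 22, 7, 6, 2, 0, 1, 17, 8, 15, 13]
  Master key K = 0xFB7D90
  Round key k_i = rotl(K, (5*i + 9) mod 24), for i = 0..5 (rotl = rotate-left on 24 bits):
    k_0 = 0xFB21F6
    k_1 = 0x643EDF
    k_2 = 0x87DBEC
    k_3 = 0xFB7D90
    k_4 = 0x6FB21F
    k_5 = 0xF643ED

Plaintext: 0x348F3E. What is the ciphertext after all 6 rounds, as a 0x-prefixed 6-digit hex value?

s_0 = plaintext = 0x348F3E
s_1 = Round(s_0, k_0) = 0x441299
s_2 = Round(s_1, k_1) = 0xAF8DA8
s_3 = Round(s_2, k_2) = 0x06E3B1
s_4 = Round(s_3, k_3) = 0x8F3534
s_5 = Round(s_4, k_4) = 0xD4E9E2
s_6 = Round(s_5, k_5) = 0x26871A

0x26871A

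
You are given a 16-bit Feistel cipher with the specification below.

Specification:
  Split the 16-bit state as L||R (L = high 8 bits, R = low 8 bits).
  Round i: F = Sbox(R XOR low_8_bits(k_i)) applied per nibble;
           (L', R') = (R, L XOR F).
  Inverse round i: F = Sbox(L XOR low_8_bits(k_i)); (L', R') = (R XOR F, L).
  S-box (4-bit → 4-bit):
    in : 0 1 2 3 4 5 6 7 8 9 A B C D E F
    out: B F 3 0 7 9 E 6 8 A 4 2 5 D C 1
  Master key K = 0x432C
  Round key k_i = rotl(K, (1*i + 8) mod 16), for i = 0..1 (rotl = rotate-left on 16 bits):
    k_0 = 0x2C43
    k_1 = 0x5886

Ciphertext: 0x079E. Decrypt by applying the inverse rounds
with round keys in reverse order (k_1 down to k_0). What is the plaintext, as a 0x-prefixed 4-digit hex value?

0x9411

s_0 = ciphertext = 0x079E
s_1 = InvRound(s_0, k_1) = 0x1107
s_2 = InvRound(s_1, k_0) = 0x9411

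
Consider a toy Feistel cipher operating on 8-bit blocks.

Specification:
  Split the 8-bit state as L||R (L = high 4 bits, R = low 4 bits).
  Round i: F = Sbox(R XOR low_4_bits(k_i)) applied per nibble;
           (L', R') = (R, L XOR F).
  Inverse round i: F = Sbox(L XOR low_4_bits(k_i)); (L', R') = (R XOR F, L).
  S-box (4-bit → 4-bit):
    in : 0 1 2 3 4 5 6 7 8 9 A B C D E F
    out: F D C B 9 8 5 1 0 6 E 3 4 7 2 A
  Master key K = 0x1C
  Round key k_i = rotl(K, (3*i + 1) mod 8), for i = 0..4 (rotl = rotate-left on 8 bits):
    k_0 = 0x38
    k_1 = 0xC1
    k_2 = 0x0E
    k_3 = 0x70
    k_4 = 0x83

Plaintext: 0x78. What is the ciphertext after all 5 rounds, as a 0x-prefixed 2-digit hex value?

s_0 = plaintext = 0x78
s_1 = Round(s_0, k_0) = 0x88
s_2 = Round(s_1, k_1) = 0x8E
s_3 = Round(s_2, k_2) = 0xE7
s_4 = Round(s_3, k_3) = 0x7F
s_5 = Round(s_4, k_4) = 0xF3

0xF3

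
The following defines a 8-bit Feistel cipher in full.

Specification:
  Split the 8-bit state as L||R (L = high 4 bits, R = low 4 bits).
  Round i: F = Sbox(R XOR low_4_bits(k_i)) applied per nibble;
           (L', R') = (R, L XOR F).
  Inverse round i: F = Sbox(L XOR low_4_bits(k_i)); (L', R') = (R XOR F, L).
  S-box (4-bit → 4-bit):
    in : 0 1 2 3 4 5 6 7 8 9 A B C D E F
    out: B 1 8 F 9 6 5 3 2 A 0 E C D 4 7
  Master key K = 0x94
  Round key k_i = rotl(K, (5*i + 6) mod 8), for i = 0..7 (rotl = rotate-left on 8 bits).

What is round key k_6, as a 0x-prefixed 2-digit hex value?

K = 0x94
k_0 = rotl(K, (5*0+6) mod 8) = rotl(K, 6) = 0x25
k_1 = rotl(K, (5*1+6) mod 8) = rotl(K, 3) = 0xA4
k_2 = rotl(K, (5*2+6) mod 8) = rotl(K, 0) = 0x94
k_3 = rotl(K, (5*3+6) mod 8) = rotl(K, 5) = 0x92
k_4 = rotl(K, (5*4+6) mod 8) = rotl(K, 2) = 0x52
k_5 = rotl(K, (5*5+6) mod 8) = rotl(K, 7) = 0x4A
k_6 = rotl(K, (5*6+6) mod 8) = rotl(K, 4) = 0x49

0x49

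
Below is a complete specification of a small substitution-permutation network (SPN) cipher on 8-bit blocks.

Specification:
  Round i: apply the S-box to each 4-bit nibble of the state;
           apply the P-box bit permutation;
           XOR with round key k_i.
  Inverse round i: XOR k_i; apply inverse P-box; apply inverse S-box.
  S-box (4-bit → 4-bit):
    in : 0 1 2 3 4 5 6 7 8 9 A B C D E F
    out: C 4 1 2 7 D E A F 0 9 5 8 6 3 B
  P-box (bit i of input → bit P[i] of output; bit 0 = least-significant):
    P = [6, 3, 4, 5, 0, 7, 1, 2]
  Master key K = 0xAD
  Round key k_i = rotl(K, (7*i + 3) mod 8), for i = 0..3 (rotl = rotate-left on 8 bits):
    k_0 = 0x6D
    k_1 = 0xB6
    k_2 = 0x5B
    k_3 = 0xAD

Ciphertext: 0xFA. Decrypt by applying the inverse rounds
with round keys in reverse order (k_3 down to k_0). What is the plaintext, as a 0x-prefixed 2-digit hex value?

s_0 = ciphertext = 0xFA
s_1 = InvRound(s_0, k_3) = 0x5B
s_2 = InvRound(s_1, k_2) = 0x99
s_3 = InvRound(s_2, k_1) = 0x57
s_4 = InvRound(s_3, k_0) = 0x16

0x16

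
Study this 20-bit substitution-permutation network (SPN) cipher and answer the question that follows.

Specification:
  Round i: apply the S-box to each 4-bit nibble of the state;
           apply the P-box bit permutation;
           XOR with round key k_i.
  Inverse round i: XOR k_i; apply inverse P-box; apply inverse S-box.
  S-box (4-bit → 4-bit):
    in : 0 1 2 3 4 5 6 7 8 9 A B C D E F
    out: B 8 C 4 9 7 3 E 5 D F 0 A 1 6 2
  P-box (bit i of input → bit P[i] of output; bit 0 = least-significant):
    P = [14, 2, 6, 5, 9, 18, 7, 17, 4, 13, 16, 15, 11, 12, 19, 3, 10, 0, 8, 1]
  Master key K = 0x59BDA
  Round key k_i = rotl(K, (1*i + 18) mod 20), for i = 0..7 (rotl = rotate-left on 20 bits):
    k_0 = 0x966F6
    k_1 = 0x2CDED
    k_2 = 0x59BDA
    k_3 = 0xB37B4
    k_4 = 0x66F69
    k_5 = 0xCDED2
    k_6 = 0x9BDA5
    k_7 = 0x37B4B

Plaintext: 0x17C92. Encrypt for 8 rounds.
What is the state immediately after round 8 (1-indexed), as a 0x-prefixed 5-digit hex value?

0x5ED24

s_0 = plaintext = 0x17C92
s_1 = Round(s_0, k_0) = 0x3D41C
s_2 = Round(s_1, k_1) = 0x044D9
s_3 = Round(s_2, k_2) = 0x555A1
s_4 = Round(s_3, k_3) = 0x40805
s_5 = Round(s_4, k_4) = 0x13137
s_6 = Round(s_5, k_5) = 0x45E34
s_7 = Round(s_6, k_6) = 0x0C107
s_8 = Round(s_7, k_7) = 0x5ED24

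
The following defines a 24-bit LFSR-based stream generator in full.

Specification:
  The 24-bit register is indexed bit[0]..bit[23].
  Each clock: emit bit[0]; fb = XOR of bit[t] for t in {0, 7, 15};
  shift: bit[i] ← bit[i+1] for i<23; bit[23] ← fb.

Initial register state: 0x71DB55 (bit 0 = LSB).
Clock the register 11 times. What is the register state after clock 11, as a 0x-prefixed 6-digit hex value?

0x000E3B

reg_0 = 0x71DB55
clock 1: out=1, reg = 0x38EDAA
clock 2: out=0, reg = 0x1C76D5
clock 3: out=1, reg = 0x0E3B6A
clock 4: out=0, reg = 0x071DB5
clock 5: out=1, reg = 0x038EDA
clock 6: out=0, reg = 0x01C76D
clock 7: out=1, reg = 0x00E3B6
clock 8: out=0, reg = 0x0071DB
clock 9: out=1, reg = 0x0038ED
clock 10: out=1, reg = 0x001C76
clock 11: out=0, reg = 0x000E3B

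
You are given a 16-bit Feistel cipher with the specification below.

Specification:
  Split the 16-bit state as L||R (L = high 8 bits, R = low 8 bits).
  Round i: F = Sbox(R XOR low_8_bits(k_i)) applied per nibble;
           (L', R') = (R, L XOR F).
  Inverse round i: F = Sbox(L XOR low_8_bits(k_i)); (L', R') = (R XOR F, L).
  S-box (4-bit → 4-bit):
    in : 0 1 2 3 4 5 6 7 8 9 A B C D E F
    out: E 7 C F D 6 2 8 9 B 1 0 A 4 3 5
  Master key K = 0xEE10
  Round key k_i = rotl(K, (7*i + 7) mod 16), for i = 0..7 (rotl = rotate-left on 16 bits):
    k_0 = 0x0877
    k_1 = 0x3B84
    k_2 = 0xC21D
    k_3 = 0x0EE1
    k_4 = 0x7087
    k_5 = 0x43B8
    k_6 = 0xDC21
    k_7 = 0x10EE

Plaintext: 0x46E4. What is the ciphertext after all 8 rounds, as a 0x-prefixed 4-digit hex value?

0x2369

s_0 = plaintext = 0x46E4
s_1 = Round(s_0, k_0) = 0xE4F9
s_2 = Round(s_1, k_1) = 0xF960
s_3 = Round(s_2, k_2) = 0x607D
s_4 = Round(s_3, k_3) = 0x7DDA
s_5 = Round(s_4, k_4) = 0xDA19
s_6 = Round(s_5, k_5) = 0x19CD
s_7 = Round(s_6, k_6) = 0xCD23
s_8 = Round(s_7, k_7) = 0x2369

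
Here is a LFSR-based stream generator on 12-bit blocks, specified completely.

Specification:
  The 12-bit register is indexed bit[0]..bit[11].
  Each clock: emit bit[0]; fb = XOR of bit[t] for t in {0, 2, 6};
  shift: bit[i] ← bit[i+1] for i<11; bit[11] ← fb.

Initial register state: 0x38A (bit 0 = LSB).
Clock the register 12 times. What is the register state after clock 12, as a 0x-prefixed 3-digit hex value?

0x2E6

reg_0 = 0x38A
clock 1: out=0, reg = 0x1C5
clock 2: out=1, reg = 0x8E2
clock 3: out=0, reg = 0xC71
clock 4: out=1, reg = 0x638
clock 5: out=0, reg = 0x31C
clock 6: out=0, reg = 0x98E
clock 7: out=0, reg = 0xCC7
clock 8: out=1, reg = 0xE63
clock 9: out=1, reg = 0x731
clock 10: out=1, reg = 0xB98
clock 11: out=0, reg = 0x5CC
clock 12: out=0, reg = 0x2E6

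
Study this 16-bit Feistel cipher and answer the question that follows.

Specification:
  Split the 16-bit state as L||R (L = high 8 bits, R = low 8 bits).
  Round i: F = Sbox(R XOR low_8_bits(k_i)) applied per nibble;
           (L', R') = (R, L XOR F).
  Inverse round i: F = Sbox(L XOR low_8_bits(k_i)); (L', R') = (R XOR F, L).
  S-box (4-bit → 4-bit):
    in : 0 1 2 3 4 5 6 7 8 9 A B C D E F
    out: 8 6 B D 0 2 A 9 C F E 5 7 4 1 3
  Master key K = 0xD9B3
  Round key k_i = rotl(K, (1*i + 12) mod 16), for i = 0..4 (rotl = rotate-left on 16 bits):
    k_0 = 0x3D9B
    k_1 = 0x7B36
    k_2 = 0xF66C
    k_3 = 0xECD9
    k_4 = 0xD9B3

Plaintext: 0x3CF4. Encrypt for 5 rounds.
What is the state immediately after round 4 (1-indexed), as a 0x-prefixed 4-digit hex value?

s_0 = plaintext = 0x3CF4
s_1 = Round(s_0, k_0) = 0xF49F
s_2 = Round(s_1, k_1) = 0x9F1B
s_3 = Round(s_2, k_2) = 0x1B06
s_4 = Round(s_3, k_3) = 0x0658
s_5 = Round(s_4, k_4) = 0x5813

0x0658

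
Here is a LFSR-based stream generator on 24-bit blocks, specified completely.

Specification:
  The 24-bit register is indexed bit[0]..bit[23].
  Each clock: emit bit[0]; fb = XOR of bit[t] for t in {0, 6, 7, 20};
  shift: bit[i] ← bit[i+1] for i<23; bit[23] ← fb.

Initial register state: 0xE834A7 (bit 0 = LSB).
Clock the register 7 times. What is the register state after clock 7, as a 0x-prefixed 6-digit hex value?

reg_0 = 0xE834A7
clock 1: out=1, reg = 0x741A53
clock 2: out=1, reg = 0xBA0D29
clock 3: out=1, reg = 0x5D0694
clock 4: out=0, reg = 0x2E834A
clock 5: out=0, reg = 0x9741A5
clock 6: out=1, reg = 0xCBA0D2
clock 7: out=0, reg = 0x65D069

0x65D069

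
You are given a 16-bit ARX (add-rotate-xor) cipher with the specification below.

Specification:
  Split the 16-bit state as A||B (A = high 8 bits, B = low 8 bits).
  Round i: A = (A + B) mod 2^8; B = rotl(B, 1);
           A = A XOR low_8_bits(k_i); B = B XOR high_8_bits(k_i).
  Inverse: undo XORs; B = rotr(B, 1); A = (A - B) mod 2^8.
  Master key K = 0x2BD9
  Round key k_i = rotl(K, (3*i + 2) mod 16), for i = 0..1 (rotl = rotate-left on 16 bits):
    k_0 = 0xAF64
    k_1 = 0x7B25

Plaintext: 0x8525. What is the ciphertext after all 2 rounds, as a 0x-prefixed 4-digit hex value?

s_0 = plaintext = 0x8525
s_1 = Round(s_0, k_0) = 0xCEE5
s_2 = Round(s_1, k_1) = 0x96B0

0x96B0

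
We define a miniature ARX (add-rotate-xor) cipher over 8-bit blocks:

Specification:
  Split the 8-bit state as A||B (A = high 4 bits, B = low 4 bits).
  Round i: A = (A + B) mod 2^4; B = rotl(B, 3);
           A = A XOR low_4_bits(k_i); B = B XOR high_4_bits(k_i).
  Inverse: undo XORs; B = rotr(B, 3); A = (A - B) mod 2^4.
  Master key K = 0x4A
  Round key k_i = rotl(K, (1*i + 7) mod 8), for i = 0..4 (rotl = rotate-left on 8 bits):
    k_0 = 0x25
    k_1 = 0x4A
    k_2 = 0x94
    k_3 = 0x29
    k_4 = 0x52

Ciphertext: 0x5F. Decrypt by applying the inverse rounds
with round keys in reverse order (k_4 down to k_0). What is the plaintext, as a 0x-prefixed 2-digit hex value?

0xBE

s_0 = ciphertext = 0x5F
s_1 = InvRound(s_0, k_4) = 0x25
s_2 = InvRound(s_1, k_3) = 0xDE
s_3 = InvRound(s_2, k_2) = 0xBE
s_4 = InvRound(s_3, k_1) = 0xC5
s_5 = InvRound(s_4, k_0) = 0xBE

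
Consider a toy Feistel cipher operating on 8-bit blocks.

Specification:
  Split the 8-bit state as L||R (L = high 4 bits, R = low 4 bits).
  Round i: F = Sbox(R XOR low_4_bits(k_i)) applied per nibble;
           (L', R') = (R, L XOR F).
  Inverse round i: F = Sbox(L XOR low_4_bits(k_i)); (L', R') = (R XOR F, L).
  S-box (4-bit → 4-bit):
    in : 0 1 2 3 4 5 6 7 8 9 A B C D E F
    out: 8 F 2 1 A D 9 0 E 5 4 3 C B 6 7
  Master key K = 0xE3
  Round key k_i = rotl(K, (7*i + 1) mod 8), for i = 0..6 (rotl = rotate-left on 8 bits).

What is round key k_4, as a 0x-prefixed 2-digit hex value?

0x7C

K = 0xE3
k_0 = rotl(K, (7*0+1) mod 8) = rotl(K, 1) = 0xC7
k_1 = rotl(K, (7*1+1) mod 8) = rotl(K, 0) = 0xE3
k_2 = rotl(K, (7*2+1) mod 8) = rotl(K, 7) = 0xF1
k_3 = rotl(K, (7*3+1) mod 8) = rotl(K, 6) = 0xF8
k_4 = rotl(K, (7*4+1) mod 8) = rotl(K, 5) = 0x7C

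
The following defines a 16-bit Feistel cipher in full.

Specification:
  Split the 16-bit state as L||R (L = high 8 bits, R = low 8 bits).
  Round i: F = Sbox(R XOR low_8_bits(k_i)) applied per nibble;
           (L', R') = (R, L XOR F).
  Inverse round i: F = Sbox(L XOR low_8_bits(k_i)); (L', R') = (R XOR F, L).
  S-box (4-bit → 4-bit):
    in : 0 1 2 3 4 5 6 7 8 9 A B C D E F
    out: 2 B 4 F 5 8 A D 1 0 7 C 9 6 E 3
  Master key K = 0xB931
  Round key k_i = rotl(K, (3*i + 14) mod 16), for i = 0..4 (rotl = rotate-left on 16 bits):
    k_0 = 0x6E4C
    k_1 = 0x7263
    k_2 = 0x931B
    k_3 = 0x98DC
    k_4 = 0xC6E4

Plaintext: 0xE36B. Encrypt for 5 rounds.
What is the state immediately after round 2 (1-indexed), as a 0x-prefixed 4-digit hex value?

0xAEFD

s_0 = plaintext = 0xE36B
s_1 = Round(s_0, k_0) = 0x6BAE
s_2 = Round(s_1, k_1) = 0xAEFD
s_3 = Round(s_2, k_2) = 0xFD44
s_4 = Round(s_3, k_3) = 0x44FC
s_5 = Round(s_4, k_4) = 0xFCF5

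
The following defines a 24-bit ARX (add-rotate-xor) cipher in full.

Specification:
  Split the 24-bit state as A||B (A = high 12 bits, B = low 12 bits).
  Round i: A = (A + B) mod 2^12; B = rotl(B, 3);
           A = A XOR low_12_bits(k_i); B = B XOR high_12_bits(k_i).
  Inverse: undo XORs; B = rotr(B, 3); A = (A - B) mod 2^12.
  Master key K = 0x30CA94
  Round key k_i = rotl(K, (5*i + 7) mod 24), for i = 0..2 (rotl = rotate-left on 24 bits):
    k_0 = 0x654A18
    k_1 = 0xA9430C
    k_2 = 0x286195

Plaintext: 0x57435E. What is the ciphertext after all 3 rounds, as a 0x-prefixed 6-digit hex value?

0xD88F51

s_0 = plaintext = 0x57435E
s_1 = Round(s_0, k_0) = 0x2CACA5
s_2 = Round(s_1, k_1) = 0xC63FBA
s_3 = Round(s_2, k_2) = 0xD88F51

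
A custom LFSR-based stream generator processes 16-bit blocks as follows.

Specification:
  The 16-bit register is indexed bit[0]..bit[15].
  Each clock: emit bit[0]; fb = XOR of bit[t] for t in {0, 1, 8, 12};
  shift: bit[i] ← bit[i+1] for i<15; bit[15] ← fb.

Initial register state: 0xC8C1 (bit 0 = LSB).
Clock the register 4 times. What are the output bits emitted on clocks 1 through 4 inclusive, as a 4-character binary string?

1000

reg_0 = 0xC8C1
clock 1: out=1, reg = 0xE460
clock 2: out=0, reg = 0x7230
clock 3: out=0, reg = 0xB918
clock 4: out=0, reg = 0x5C8C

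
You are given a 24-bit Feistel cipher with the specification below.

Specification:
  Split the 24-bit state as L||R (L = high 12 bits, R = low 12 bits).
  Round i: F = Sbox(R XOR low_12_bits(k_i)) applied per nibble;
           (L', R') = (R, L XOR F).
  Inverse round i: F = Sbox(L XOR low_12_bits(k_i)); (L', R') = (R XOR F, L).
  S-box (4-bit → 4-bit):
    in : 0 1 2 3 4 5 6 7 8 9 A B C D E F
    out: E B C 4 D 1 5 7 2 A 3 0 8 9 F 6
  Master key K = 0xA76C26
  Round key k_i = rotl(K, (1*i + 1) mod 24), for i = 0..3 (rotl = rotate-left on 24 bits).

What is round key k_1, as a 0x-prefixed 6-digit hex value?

0x9DB09A

K = 0xA76C26
k_0 = rotl(K, (1*0+1) mod 24) = rotl(K, 1) = 0x4ED84D
k_1 = rotl(K, (1*1+1) mod 24) = rotl(K, 2) = 0x9DB09A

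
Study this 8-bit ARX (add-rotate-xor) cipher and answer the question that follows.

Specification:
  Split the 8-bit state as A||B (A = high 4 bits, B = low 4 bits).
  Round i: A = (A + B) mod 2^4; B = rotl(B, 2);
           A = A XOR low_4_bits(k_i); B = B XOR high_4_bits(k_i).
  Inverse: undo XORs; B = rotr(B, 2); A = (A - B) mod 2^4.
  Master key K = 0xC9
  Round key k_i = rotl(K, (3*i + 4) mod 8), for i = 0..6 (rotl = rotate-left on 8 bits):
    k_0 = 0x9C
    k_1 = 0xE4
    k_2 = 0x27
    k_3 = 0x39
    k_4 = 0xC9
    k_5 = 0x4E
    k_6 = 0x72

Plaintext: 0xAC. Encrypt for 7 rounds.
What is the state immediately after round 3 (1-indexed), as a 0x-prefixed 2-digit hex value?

0x33

s_0 = plaintext = 0xAC
s_1 = Round(s_0, k_0) = 0xAA
s_2 = Round(s_1, k_1) = 0x04
s_3 = Round(s_2, k_2) = 0x33
s_4 = Round(s_3, k_3) = 0xFF
s_5 = Round(s_4, k_4) = 0x73
s_6 = Round(s_5, k_5) = 0x48
s_7 = Round(s_6, k_6) = 0xE5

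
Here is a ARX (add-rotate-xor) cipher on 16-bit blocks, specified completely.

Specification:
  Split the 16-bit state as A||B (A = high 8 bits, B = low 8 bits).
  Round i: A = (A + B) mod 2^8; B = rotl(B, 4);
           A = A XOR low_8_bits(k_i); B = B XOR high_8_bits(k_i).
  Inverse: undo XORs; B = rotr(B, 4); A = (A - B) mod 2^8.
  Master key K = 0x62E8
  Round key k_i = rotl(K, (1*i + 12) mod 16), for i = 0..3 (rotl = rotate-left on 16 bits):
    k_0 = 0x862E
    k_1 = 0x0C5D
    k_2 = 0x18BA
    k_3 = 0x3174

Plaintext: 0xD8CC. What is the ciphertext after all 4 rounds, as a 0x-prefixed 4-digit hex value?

0x6918

s_0 = plaintext = 0xD8CC
s_1 = Round(s_0, k_0) = 0x8A4A
s_2 = Round(s_1, k_1) = 0x89A8
s_3 = Round(s_2, k_2) = 0x8B92
s_4 = Round(s_3, k_3) = 0x6918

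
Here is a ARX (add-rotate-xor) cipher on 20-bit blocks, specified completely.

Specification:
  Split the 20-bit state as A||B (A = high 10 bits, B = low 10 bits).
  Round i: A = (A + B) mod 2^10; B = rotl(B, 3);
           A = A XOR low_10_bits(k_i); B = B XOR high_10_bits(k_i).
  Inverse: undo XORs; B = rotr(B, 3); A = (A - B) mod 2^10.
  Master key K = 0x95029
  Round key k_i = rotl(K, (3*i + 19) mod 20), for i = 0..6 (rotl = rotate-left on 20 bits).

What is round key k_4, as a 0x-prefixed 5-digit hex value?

K = 0x95029
k_0 = rotl(K, (3*0+19) mod 20) = rotl(K, 19) = 0xCA814
k_1 = rotl(K, (3*1+19) mod 20) = rotl(K, 2) = 0x540A6
k_2 = rotl(K, (3*2+19) mod 20) = rotl(K, 5) = 0xA0532
k_3 = rotl(K, (3*3+19) mod 20) = rotl(K, 8) = 0x02995
k_4 = rotl(K, (3*4+19) mod 20) = rotl(K, 11) = 0x14CA8

0x14CA8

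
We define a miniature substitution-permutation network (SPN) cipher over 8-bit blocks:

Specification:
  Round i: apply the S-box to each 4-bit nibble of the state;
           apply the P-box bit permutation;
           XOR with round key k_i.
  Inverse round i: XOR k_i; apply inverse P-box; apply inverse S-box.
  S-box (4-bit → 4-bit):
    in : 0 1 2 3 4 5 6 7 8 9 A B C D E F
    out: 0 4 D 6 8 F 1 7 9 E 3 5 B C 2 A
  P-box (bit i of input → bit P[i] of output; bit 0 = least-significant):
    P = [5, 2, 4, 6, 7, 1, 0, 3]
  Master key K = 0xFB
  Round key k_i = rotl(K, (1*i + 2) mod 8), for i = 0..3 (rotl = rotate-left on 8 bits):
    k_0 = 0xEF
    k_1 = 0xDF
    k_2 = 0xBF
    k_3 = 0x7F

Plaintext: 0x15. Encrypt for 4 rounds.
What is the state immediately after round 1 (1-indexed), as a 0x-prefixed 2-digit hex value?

0x9A

s_0 = plaintext = 0x15
s_1 = Round(s_0, k_0) = 0x9A
s_2 = Round(s_1, k_1) = 0xF0
s_3 = Round(s_2, k_2) = 0xB5
s_4 = Round(s_3, k_3) = 0x8A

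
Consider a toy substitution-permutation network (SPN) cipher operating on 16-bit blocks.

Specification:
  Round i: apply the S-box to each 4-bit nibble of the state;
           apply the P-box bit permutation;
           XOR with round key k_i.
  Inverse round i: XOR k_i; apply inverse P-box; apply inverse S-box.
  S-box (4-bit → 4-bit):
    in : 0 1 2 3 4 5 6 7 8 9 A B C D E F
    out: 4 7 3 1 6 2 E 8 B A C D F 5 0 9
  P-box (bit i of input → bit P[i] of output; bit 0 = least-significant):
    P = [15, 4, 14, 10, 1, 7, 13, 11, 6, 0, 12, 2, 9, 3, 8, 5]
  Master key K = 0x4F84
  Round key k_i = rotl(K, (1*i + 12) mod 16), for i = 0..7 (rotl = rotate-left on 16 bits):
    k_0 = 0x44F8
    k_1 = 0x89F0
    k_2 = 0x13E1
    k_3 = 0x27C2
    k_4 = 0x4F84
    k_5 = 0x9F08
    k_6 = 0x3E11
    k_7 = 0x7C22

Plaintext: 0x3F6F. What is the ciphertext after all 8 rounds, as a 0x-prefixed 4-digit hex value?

s_0 = plaintext = 0x3F6F
s_1 = Round(s_0, k_0) = 0xEA3C
s_2 = Round(s_1, k_1) = 0x5DE6
s_3 = Round(s_2, k_2) = 0x47B9
s_4 = Round(s_3, k_3) = 0x0ADC
s_5 = Round(s_4, k_4) = 0xBA92
s_6 = Round(s_5, k_5) = 0x04BC
s_7 = Round(s_6, k_6) = 0xC302
s_8 = Round(s_7, k_7) = 0xDF5A

0xDF5A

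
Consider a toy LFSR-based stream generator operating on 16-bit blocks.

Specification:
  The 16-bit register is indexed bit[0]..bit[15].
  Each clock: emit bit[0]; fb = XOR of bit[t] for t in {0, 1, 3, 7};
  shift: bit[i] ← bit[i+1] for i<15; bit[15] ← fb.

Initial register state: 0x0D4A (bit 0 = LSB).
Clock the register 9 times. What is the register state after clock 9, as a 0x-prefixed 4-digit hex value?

0x2E06

reg_0 = 0x0D4A
clock 1: out=0, reg = 0x06A5
clock 2: out=1, reg = 0x0352
clock 3: out=0, reg = 0x81A9
clock 4: out=1, reg = 0xC0D4
clock 5: out=0, reg = 0xE06A
clock 6: out=0, reg = 0x7035
clock 7: out=1, reg = 0xB81A
clock 8: out=0, reg = 0x5C0D
clock 9: out=1, reg = 0x2E06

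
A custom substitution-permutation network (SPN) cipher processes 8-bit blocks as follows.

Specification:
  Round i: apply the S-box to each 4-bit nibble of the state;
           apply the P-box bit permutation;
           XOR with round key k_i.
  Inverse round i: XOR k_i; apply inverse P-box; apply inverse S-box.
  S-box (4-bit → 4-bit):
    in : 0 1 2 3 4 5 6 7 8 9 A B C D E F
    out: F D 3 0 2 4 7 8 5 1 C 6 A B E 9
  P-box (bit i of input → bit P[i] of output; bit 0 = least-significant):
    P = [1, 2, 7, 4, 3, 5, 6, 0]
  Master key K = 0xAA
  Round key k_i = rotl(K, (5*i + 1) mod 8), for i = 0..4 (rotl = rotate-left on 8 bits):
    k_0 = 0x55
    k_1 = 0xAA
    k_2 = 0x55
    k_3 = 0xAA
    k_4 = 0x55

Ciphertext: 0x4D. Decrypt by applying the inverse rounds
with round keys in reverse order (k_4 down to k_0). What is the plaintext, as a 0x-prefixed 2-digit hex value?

s_0 = ciphertext = 0x4D
s_1 = InvRound(s_0, k_4) = 0x97
s_2 = InvRound(s_1, k_3) = 0xDC
s_3 = InvRound(s_2, k_2) = 0xF5
s_4 = InvRound(s_3, k_1) = 0x1D
s_5 = InvRound(s_4, k_0) = 0x83

0x83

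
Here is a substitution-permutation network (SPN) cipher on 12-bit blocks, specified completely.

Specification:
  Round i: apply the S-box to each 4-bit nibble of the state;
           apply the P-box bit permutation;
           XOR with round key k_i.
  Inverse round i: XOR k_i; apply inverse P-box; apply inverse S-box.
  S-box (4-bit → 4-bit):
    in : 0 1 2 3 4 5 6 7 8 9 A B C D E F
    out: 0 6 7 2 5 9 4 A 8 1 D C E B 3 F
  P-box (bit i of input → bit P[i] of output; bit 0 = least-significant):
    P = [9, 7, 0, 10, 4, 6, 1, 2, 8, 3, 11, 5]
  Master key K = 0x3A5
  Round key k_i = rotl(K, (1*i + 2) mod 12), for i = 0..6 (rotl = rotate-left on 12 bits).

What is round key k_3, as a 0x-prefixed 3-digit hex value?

0x4A7

K = 0x3A5
k_0 = rotl(K, (1*0+2) mod 12) = rotl(K, 2) = 0xE94
k_1 = rotl(K, (1*1+2) mod 12) = rotl(K, 3) = 0xD29
k_2 = rotl(K, (1*2+2) mod 12) = rotl(K, 4) = 0xA53
k_3 = rotl(K, (1*3+2) mod 12) = rotl(K, 5) = 0x4A7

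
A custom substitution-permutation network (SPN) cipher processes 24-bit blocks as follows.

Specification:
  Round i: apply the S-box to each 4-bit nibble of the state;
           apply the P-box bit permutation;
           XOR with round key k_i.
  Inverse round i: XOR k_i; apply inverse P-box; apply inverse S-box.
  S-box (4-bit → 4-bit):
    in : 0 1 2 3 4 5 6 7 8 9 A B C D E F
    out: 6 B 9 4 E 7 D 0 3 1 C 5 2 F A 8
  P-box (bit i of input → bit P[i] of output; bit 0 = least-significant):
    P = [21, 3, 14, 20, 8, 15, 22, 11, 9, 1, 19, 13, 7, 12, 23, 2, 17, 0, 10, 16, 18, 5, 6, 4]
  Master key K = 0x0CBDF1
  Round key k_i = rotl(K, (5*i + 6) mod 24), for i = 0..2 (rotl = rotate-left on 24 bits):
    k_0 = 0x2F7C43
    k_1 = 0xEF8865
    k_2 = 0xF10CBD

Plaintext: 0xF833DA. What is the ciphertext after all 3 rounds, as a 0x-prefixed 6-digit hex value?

s_0 = plaintext = 0xF833DA
s_1 = Round(s_0, k_0) = 0xF5B552
s_2 = Round(s_1, k_1) = 0x150FF6
s_3 = Round(s_2, k_2) = 0x47708C

0x47708C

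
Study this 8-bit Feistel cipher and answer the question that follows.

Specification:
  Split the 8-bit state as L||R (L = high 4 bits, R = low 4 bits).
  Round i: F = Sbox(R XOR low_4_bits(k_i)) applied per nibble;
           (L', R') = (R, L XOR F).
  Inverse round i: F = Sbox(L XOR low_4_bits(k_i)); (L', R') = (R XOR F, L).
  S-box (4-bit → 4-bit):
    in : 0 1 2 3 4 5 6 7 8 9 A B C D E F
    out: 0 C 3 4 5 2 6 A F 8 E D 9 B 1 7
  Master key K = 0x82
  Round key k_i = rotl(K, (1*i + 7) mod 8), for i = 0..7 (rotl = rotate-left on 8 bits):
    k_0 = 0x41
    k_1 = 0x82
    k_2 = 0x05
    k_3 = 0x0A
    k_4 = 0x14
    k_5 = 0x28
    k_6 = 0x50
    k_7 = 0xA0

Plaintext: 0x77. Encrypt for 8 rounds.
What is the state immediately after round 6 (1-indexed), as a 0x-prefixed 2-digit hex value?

s_0 = plaintext = 0x77
s_1 = Round(s_0, k_0) = 0x71
s_2 = Round(s_1, k_1) = 0x13
s_3 = Round(s_2, k_2) = 0x37
s_4 = Round(s_3, k_3) = 0x78
s_5 = Round(s_4, k_4) = 0x8E
s_6 = Round(s_5, k_5) = 0xEE
s_7 = Round(s_6, k_6) = 0xEF
s_8 = Round(s_7, k_7) = 0xF9

0xEE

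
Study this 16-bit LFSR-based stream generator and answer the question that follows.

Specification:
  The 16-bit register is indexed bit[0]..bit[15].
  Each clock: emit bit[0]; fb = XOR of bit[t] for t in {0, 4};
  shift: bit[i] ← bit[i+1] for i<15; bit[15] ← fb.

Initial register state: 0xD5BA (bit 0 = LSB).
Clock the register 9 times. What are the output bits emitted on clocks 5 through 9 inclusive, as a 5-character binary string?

reg_0 = 0xD5BA
clock 1: out=0, reg = 0xEADD
clock 2: out=1, reg = 0x756E
clock 3: out=0, reg = 0x3AB7
clock 4: out=1, reg = 0x1D5B
clock 5: out=1, reg = 0x0EAD
clock 6: out=1, reg = 0x8756
clock 7: out=0, reg = 0xC3AB
clock 8: out=1, reg = 0xE1D5
clock 9: out=1, reg = 0x70EA

11011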